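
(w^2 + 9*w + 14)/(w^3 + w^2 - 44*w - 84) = (w + 7)/(w^2 - w - 42)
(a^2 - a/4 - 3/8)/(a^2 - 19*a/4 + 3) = (a + 1/2)/(a - 4)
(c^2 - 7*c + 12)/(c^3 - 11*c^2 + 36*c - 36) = (c - 4)/(c^2 - 8*c + 12)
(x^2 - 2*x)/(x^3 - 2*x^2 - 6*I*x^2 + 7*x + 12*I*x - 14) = x/(x^2 - 6*I*x + 7)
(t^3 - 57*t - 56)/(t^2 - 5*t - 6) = (t^2 - t - 56)/(t - 6)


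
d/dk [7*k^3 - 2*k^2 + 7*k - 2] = 21*k^2 - 4*k + 7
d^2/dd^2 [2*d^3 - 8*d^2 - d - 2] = 12*d - 16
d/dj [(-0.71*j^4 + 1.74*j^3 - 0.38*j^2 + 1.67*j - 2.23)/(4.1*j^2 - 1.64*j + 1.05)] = (-5.822*j^5 + 10.6272*j^4 - 8.6892*j^3 - 0.742800000000001*j^2 + 17.488*j - 1.9037)/(16.81*j^4 - 13.448*j^3 + 11.2996*j^2 - 3.444*j + 1.1025)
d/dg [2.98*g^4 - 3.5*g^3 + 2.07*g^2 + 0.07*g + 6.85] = 11.92*g^3 - 10.5*g^2 + 4.14*g + 0.07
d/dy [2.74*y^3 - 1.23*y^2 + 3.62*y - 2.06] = 8.22*y^2 - 2.46*y + 3.62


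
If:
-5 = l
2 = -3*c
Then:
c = -2/3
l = -5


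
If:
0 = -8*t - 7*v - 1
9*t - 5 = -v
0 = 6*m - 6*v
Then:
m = -49/55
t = 36/55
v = -49/55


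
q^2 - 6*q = q*(q - 6)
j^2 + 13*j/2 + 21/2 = (j + 3)*(j + 7/2)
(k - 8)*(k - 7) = k^2 - 15*k + 56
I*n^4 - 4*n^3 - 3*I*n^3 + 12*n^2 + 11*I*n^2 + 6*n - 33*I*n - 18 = (n - 3)*(n - I)*(n + 6*I)*(I*n + 1)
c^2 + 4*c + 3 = (c + 1)*(c + 3)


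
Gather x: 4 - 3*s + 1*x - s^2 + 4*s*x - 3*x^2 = -s^2 - 3*s - 3*x^2 + x*(4*s + 1) + 4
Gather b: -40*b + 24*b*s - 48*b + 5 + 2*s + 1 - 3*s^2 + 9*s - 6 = b*(24*s - 88) - 3*s^2 + 11*s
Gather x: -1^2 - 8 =-9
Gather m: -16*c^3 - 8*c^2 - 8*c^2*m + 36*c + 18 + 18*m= -16*c^3 - 8*c^2 + 36*c + m*(18 - 8*c^2) + 18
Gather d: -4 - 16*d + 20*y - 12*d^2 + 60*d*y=-12*d^2 + d*(60*y - 16) + 20*y - 4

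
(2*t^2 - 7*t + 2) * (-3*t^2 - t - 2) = -6*t^4 + 19*t^3 - 3*t^2 + 12*t - 4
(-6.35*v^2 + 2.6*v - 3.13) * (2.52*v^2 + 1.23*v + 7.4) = -16.002*v^4 - 1.2585*v^3 - 51.6796*v^2 + 15.3901*v - 23.162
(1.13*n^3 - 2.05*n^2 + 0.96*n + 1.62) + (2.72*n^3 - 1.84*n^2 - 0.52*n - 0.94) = 3.85*n^3 - 3.89*n^2 + 0.44*n + 0.68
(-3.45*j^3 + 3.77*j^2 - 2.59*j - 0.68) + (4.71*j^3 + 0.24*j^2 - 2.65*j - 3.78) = 1.26*j^3 + 4.01*j^2 - 5.24*j - 4.46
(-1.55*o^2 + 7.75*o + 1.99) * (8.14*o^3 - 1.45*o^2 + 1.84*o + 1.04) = -12.617*o^5 + 65.3325*o^4 + 2.1091*o^3 + 9.7625*o^2 + 11.7216*o + 2.0696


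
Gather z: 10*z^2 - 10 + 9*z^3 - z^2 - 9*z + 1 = 9*z^3 + 9*z^2 - 9*z - 9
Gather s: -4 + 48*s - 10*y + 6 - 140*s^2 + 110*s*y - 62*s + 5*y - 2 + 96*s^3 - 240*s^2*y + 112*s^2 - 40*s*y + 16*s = 96*s^3 + s^2*(-240*y - 28) + s*(70*y + 2) - 5*y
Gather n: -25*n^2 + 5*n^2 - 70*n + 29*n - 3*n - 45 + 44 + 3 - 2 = -20*n^2 - 44*n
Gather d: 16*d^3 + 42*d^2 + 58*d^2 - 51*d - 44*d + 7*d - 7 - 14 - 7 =16*d^3 + 100*d^2 - 88*d - 28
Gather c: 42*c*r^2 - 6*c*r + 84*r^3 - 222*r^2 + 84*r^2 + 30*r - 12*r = c*(42*r^2 - 6*r) + 84*r^3 - 138*r^2 + 18*r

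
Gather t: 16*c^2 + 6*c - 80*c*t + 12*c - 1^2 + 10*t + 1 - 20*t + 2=16*c^2 + 18*c + t*(-80*c - 10) + 2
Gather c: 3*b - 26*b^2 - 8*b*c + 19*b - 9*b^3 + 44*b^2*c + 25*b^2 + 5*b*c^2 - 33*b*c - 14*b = -9*b^3 - b^2 + 5*b*c^2 + 8*b + c*(44*b^2 - 41*b)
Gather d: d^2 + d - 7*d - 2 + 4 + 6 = d^2 - 6*d + 8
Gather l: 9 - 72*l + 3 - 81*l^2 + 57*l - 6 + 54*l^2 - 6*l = -27*l^2 - 21*l + 6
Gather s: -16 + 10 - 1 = -7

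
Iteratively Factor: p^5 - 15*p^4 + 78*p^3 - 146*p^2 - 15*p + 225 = (p - 3)*(p^4 - 12*p^3 + 42*p^2 - 20*p - 75) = (p - 3)^2*(p^3 - 9*p^2 + 15*p + 25) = (p - 3)^2*(p + 1)*(p^2 - 10*p + 25) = (p - 5)*(p - 3)^2*(p + 1)*(p - 5)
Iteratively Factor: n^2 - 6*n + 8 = (n - 2)*(n - 4)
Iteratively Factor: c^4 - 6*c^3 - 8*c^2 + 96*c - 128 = (c - 4)*(c^3 - 2*c^2 - 16*c + 32) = (c - 4)^2*(c^2 + 2*c - 8) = (c - 4)^2*(c - 2)*(c + 4)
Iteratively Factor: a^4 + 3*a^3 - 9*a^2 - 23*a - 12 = (a - 3)*(a^3 + 6*a^2 + 9*a + 4) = (a - 3)*(a + 1)*(a^2 + 5*a + 4) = (a - 3)*(a + 1)*(a + 4)*(a + 1)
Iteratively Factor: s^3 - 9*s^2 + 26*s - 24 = (s - 2)*(s^2 - 7*s + 12) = (s - 4)*(s - 2)*(s - 3)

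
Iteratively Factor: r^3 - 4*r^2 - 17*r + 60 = (r + 4)*(r^2 - 8*r + 15) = (r - 3)*(r + 4)*(r - 5)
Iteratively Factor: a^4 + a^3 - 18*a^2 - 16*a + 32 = (a - 1)*(a^3 + 2*a^2 - 16*a - 32) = (a - 1)*(a + 2)*(a^2 - 16) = (a - 1)*(a + 2)*(a + 4)*(a - 4)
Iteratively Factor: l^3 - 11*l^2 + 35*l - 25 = (l - 1)*(l^2 - 10*l + 25) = (l - 5)*(l - 1)*(l - 5)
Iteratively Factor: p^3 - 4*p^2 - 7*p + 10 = (p - 1)*(p^2 - 3*p - 10) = (p - 5)*(p - 1)*(p + 2)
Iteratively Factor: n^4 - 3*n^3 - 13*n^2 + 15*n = (n)*(n^3 - 3*n^2 - 13*n + 15) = n*(n - 5)*(n^2 + 2*n - 3) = n*(n - 5)*(n + 3)*(n - 1)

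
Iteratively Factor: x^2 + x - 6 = (x - 2)*(x + 3)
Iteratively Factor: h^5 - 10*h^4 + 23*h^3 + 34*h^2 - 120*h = (h + 2)*(h^4 - 12*h^3 + 47*h^2 - 60*h) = (h - 4)*(h + 2)*(h^3 - 8*h^2 + 15*h) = h*(h - 4)*(h + 2)*(h^2 - 8*h + 15) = h*(h - 4)*(h - 3)*(h + 2)*(h - 5)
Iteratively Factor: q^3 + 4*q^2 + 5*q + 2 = (q + 1)*(q^2 + 3*q + 2) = (q + 1)^2*(q + 2)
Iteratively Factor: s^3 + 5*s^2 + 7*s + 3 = (s + 1)*(s^2 + 4*s + 3) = (s + 1)^2*(s + 3)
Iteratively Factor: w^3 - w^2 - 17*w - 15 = (w - 5)*(w^2 + 4*w + 3) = (w - 5)*(w + 1)*(w + 3)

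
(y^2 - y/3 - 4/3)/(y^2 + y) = (y - 4/3)/y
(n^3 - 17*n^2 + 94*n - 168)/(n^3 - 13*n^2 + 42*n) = (n - 4)/n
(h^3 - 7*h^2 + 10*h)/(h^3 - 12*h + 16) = h*(h - 5)/(h^2 + 2*h - 8)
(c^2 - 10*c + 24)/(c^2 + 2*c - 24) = (c - 6)/(c + 6)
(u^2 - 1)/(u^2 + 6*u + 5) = (u - 1)/(u + 5)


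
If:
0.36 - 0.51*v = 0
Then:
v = 0.71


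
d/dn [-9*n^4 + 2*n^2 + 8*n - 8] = -36*n^3 + 4*n + 8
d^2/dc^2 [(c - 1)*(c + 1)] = 2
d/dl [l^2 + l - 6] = 2*l + 1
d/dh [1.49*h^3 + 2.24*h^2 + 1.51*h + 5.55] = 4.47*h^2 + 4.48*h + 1.51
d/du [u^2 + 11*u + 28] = 2*u + 11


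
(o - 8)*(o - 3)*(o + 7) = o^3 - 4*o^2 - 53*o + 168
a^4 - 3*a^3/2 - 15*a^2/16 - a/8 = a*(a - 2)*(a + 1/4)^2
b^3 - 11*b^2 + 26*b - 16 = (b - 8)*(b - 2)*(b - 1)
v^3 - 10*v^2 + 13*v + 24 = (v - 8)*(v - 3)*(v + 1)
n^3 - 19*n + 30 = (n - 3)*(n - 2)*(n + 5)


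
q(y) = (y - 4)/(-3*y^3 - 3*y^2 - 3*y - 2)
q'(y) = (y - 4)*(9*y^2 + 6*y + 3)/(-3*y^3 - 3*y^2 - 3*y - 2)^2 + 1/(-3*y^3 - 3*y^2 - 3*y - 2) = (6*y^3 - 33*y^2 - 24*y - 14)/(9*y^6 + 18*y^5 + 27*y^4 + 30*y^3 + 21*y^2 + 12*y + 4)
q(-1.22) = -1.98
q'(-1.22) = -6.41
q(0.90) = 0.33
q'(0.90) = -0.67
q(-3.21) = -0.09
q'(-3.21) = -0.08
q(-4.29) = -0.04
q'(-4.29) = -0.03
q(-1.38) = -1.25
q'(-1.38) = -3.20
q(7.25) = -0.00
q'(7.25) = 0.00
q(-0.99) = -5.31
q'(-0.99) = -32.11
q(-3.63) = -0.07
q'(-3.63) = -0.05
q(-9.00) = -0.00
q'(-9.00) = 0.00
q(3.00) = 0.01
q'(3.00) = -0.02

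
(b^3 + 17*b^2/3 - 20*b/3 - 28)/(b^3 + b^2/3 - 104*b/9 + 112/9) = 3*(b^2 + 8*b + 12)/(3*b^2 + 8*b - 16)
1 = 1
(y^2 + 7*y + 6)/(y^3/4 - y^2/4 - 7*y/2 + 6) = 4*(y^2 + 7*y + 6)/(y^3 - y^2 - 14*y + 24)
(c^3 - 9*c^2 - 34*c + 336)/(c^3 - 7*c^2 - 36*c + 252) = (c - 8)/(c - 6)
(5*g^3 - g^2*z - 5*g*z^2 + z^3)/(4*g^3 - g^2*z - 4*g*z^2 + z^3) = (-5*g + z)/(-4*g + z)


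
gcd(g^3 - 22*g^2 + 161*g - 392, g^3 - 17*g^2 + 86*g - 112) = g^2 - 15*g + 56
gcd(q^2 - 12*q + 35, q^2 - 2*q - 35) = q - 7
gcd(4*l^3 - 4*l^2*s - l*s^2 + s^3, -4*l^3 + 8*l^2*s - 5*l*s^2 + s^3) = 2*l^2 - 3*l*s + s^2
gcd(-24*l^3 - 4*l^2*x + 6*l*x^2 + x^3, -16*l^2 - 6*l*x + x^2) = 2*l + x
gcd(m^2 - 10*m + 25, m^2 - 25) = m - 5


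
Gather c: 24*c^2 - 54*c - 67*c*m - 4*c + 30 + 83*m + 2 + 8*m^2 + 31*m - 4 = 24*c^2 + c*(-67*m - 58) + 8*m^2 + 114*m + 28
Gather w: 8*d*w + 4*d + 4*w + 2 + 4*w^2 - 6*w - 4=4*d + 4*w^2 + w*(8*d - 2) - 2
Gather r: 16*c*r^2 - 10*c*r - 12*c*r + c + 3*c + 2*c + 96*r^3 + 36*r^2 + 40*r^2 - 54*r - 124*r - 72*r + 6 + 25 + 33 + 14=6*c + 96*r^3 + r^2*(16*c + 76) + r*(-22*c - 250) + 78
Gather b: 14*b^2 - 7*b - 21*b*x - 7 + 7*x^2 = 14*b^2 + b*(-21*x - 7) + 7*x^2 - 7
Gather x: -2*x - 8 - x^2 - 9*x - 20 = -x^2 - 11*x - 28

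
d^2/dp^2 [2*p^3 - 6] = 12*p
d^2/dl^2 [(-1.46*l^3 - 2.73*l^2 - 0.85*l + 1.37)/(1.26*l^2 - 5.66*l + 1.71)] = (-3.5527136788005e-15*l^5 + 7.105427357601e-15*l^4 - 128.889976*l^3 + 133.126956*l^2 - 73.248408*l + 49.454734)/(2.000376*l^6 - 26.957448*l^5 + 129.238956*l^4 - 254.491712*l^3 + 175.395726*l^2 - 49.651218*l + 5.000211)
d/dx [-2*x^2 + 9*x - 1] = 9 - 4*x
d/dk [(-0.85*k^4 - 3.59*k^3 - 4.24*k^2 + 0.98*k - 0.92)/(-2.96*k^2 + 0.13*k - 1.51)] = (5.032*k^5 + 10.2949*k^4 + 4.2006*k^3 + 18.6123*k^2 + 7.3584*k - 1.3602)/(8.7616*k^4 - 0.7696*k^3 + 8.9561*k^2 - 0.3926*k + 2.2801)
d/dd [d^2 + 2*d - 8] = 2*d + 2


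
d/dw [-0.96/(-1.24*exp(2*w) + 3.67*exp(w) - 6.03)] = (3.5232 - 2.3808*exp(w))*exp(w)/(1.24*exp(2*w) - 3.67*exp(w) + 6.03)^2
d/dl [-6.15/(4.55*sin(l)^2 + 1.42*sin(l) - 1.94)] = (55.965*sin(l) + 8.733)*cos(l)/(4.55*sin(l)^2 + 1.42*sin(l) - 1.94)^2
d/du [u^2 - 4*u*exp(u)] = -4*u*exp(u) + 2*u - 4*exp(u)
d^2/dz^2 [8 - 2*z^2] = -4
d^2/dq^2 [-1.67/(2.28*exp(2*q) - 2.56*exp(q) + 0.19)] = (-1.67*(4.56*exp(q) - 2.56)*(9.12*exp(q) - 5.12)*exp(q) + (15.2304*exp(q) - 4.2752)*(2.28*exp(2*q) - 2.56*exp(q) + 0.19))*exp(q)/(2.28*exp(2*q) - 2.56*exp(q) + 0.19)^3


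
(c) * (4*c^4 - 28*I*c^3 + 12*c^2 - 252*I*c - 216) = 4*c^5 - 28*I*c^4 + 12*c^3 - 252*I*c^2 - 216*c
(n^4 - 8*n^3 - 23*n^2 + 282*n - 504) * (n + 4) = n^5 - 4*n^4 - 55*n^3 + 190*n^2 + 624*n - 2016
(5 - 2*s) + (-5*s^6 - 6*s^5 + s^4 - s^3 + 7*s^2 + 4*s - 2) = -5*s^6 - 6*s^5 + s^4 - s^3 + 7*s^2 + 2*s + 3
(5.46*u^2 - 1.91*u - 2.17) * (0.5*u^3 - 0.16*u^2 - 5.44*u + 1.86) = 2.73*u^5 - 1.8286*u^4 - 30.4818*u^3 + 20.8932*u^2 + 8.2522*u - 4.0362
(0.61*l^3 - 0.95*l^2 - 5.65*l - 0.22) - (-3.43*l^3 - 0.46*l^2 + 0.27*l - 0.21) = 4.04*l^3 - 0.49*l^2 - 5.92*l - 0.01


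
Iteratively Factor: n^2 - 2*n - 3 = (n + 1)*(n - 3)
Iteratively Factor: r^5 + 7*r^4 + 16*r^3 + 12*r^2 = (r)*(r^4 + 7*r^3 + 16*r^2 + 12*r) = r*(r + 3)*(r^3 + 4*r^2 + 4*r) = r*(r + 2)*(r + 3)*(r^2 + 2*r) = r^2*(r + 2)*(r + 3)*(r + 2)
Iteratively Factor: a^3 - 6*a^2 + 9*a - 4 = (a - 1)*(a^2 - 5*a + 4) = (a - 4)*(a - 1)*(a - 1)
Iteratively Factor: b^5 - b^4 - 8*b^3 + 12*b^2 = (b)*(b^4 - b^3 - 8*b^2 + 12*b) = b*(b - 2)*(b^3 + b^2 - 6*b) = b*(b - 2)^2*(b^2 + 3*b) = b^2*(b - 2)^2*(b + 3)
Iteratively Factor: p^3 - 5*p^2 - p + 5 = (p - 1)*(p^2 - 4*p - 5) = (p - 5)*(p - 1)*(p + 1)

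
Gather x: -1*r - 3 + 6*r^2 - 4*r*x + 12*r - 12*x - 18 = 6*r^2 + 11*r + x*(-4*r - 12) - 21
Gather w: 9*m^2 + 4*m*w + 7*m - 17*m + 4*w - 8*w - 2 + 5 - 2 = 9*m^2 - 10*m + w*(4*m - 4) + 1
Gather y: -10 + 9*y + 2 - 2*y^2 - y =-2*y^2 + 8*y - 8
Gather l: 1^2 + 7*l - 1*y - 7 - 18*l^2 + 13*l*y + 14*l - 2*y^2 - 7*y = -18*l^2 + l*(13*y + 21) - 2*y^2 - 8*y - 6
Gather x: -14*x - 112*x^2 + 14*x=-112*x^2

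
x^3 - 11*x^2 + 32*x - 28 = (x - 7)*(x - 2)^2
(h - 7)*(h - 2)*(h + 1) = h^3 - 8*h^2 + 5*h + 14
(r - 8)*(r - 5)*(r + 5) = r^3 - 8*r^2 - 25*r + 200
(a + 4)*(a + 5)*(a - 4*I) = a^3 + 9*a^2 - 4*I*a^2 + 20*a - 36*I*a - 80*I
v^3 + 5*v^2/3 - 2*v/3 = v*(v - 1/3)*(v + 2)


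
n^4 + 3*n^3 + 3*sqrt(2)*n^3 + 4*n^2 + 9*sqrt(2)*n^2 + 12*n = n*(n + 3)*(n + sqrt(2))*(n + 2*sqrt(2))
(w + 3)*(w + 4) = w^2 + 7*w + 12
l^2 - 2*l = l*(l - 2)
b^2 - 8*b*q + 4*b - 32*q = (b + 4)*(b - 8*q)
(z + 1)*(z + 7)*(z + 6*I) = z^3 + 8*z^2 + 6*I*z^2 + 7*z + 48*I*z + 42*I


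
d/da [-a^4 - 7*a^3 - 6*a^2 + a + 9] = -4*a^3 - 21*a^2 - 12*a + 1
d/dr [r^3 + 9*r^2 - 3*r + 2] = 3*r^2 + 18*r - 3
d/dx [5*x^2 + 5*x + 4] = 10*x + 5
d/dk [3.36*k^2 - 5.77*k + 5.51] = 6.72*k - 5.77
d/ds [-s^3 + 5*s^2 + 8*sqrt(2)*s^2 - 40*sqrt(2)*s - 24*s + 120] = -3*s^2 + 10*s + 16*sqrt(2)*s - 40*sqrt(2) - 24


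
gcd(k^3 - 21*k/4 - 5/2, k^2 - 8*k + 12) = 1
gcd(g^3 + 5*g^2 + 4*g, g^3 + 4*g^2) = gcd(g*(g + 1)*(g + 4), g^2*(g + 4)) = g^2 + 4*g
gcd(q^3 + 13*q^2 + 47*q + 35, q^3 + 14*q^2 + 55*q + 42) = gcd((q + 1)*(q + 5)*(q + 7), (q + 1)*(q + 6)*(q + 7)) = q^2 + 8*q + 7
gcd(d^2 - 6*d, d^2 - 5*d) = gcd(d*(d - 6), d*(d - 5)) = d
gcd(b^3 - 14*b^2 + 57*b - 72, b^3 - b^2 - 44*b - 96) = b - 8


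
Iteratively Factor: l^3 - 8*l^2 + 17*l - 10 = (l - 2)*(l^2 - 6*l + 5) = (l - 5)*(l - 2)*(l - 1)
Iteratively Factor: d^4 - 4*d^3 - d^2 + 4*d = (d - 4)*(d^3 - d) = d*(d - 4)*(d^2 - 1) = d*(d - 4)*(d + 1)*(d - 1)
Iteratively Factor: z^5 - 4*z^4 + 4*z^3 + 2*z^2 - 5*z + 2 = (z - 1)*(z^4 - 3*z^3 + z^2 + 3*z - 2) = (z - 1)^2*(z^3 - 2*z^2 - z + 2) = (z - 1)^2*(z + 1)*(z^2 - 3*z + 2) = (z - 2)*(z - 1)^2*(z + 1)*(z - 1)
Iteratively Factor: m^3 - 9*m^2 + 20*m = (m - 5)*(m^2 - 4*m) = (m - 5)*(m - 4)*(m)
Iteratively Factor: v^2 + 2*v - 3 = (v + 3)*(v - 1)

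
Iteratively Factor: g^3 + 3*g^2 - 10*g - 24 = (g + 4)*(g^2 - g - 6) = (g - 3)*(g + 4)*(g + 2)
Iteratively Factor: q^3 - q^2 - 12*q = (q)*(q^2 - q - 12) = q*(q - 4)*(q + 3)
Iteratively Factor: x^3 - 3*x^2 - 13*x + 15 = (x + 3)*(x^2 - 6*x + 5) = (x - 5)*(x + 3)*(x - 1)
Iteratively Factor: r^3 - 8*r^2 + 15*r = (r)*(r^2 - 8*r + 15) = r*(r - 3)*(r - 5)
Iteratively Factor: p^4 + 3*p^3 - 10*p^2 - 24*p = (p - 3)*(p^3 + 6*p^2 + 8*p) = (p - 3)*(p + 2)*(p^2 + 4*p) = (p - 3)*(p + 2)*(p + 4)*(p)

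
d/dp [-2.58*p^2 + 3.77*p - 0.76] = 3.77 - 5.16*p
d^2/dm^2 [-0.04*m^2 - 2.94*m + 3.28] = -0.0800000000000000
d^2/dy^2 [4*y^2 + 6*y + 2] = 8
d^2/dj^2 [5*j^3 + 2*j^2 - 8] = 30*j + 4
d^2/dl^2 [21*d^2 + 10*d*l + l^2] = 2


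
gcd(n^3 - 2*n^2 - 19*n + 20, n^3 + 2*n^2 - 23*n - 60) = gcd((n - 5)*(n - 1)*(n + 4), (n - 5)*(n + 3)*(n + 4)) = n^2 - n - 20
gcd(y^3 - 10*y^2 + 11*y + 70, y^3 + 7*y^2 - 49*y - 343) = y - 7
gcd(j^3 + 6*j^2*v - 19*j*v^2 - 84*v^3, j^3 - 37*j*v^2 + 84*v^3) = -j^2 - 3*j*v + 28*v^2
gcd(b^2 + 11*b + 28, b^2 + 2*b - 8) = b + 4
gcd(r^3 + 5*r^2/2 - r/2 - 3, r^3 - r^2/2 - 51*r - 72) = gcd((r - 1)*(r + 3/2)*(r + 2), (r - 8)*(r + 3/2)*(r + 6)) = r + 3/2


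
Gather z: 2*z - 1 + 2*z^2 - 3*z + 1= 2*z^2 - z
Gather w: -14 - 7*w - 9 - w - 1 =-8*w - 24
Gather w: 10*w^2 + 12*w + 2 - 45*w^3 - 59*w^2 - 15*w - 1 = -45*w^3 - 49*w^2 - 3*w + 1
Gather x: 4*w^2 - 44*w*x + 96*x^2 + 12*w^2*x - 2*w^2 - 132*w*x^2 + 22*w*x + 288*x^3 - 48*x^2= 2*w^2 + 288*x^3 + x^2*(48 - 132*w) + x*(12*w^2 - 22*w)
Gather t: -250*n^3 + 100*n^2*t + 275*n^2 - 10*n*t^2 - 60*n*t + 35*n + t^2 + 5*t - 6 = -250*n^3 + 275*n^2 + 35*n + t^2*(1 - 10*n) + t*(100*n^2 - 60*n + 5) - 6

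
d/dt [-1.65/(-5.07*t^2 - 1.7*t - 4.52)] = (-16.731*t - 2.805)/(5.07*t^2 + 1.7*t + 4.52)^2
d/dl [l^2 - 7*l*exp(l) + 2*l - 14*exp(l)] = -7*l*exp(l) + 2*l - 21*exp(l) + 2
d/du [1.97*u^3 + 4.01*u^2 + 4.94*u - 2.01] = 5.91*u^2 + 8.02*u + 4.94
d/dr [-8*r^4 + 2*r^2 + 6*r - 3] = -32*r^3 + 4*r + 6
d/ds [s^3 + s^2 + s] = 3*s^2 + 2*s + 1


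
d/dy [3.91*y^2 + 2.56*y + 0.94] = 7.82*y + 2.56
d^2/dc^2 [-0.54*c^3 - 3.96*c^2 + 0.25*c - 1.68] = -3.24*c - 7.92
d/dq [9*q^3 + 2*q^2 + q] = 27*q^2 + 4*q + 1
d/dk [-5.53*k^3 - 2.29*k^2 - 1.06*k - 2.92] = -16.59*k^2 - 4.58*k - 1.06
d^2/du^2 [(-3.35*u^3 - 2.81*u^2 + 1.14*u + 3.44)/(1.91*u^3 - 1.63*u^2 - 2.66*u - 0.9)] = (-2.8421709430404e-14*u^7 - 41.361432*u^6 - 77.167056*u^5 - 25.46412*u^4 - 234.550416*u^3 - 49.8950280000001*u^2 + 98.655792*u + 28.576648)/(6.967871*u^9 - 17.839209*u^8 - 13.887801*u^7 + 35.507651*u^6 + 36.152946*u^5 - 14.338074*u^4 - 37.593116*u^3 - 23.06502*u^2 - 6.4638*u - 0.729)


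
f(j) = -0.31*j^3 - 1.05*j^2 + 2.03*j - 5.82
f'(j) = -0.93*j^2 - 2.1*j + 2.03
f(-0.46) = -6.95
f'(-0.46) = 2.80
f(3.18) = -19.95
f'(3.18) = -14.05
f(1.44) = -6.00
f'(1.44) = -2.92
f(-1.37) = -9.77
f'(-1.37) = 3.16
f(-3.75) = -11.85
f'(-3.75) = -3.17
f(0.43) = -5.17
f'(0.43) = 0.96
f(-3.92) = -11.24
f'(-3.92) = -4.03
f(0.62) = -5.04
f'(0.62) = 0.37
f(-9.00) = 116.85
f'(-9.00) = -54.40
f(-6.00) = 11.16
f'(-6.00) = -18.85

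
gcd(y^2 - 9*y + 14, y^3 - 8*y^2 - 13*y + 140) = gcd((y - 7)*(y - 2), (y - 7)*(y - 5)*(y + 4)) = y - 7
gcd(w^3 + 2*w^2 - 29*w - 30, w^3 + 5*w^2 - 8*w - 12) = w^2 + 7*w + 6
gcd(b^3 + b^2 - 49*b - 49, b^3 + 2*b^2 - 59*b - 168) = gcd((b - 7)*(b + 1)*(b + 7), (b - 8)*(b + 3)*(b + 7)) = b + 7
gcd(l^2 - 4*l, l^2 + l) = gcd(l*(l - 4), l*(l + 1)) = l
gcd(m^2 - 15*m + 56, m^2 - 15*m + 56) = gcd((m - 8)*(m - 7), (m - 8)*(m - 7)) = m^2 - 15*m + 56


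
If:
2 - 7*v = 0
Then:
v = 2/7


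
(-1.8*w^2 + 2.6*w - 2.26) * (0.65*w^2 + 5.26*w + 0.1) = -1.17*w^4 - 7.778*w^3 + 12.027*w^2 - 11.6276*w - 0.226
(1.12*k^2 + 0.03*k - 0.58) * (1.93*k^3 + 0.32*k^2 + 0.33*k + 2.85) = 2.1616*k^5 + 0.4163*k^4 - 0.7402*k^3 + 3.0163*k^2 - 0.1059*k - 1.653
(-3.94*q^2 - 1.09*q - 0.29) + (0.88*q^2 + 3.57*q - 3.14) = -3.06*q^2 + 2.48*q - 3.43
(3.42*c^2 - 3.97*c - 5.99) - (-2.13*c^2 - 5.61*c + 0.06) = 5.55*c^2 + 1.64*c - 6.05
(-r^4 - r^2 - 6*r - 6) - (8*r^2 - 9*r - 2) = -r^4 - 9*r^2 + 3*r - 4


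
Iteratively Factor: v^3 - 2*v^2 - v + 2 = (v + 1)*(v^2 - 3*v + 2) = (v - 2)*(v + 1)*(v - 1)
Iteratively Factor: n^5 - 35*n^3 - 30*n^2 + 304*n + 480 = (n + 4)*(n^4 - 4*n^3 - 19*n^2 + 46*n + 120) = (n + 2)*(n + 4)*(n^3 - 6*n^2 - 7*n + 60) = (n + 2)*(n + 3)*(n + 4)*(n^2 - 9*n + 20) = (n - 5)*(n + 2)*(n + 3)*(n + 4)*(n - 4)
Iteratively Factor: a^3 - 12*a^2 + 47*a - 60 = (a - 3)*(a^2 - 9*a + 20) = (a - 5)*(a - 3)*(a - 4)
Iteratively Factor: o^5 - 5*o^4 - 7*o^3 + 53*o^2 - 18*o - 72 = (o - 4)*(o^4 - o^3 - 11*o^2 + 9*o + 18) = (o - 4)*(o - 2)*(o^3 + o^2 - 9*o - 9) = (o - 4)*(o - 2)*(o + 1)*(o^2 - 9) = (o - 4)*(o - 2)*(o + 1)*(o + 3)*(o - 3)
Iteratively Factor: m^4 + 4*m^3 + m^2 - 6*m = (m - 1)*(m^3 + 5*m^2 + 6*m) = m*(m - 1)*(m^2 + 5*m + 6) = m*(m - 1)*(m + 2)*(m + 3)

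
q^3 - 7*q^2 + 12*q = q*(q - 4)*(q - 3)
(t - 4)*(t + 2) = t^2 - 2*t - 8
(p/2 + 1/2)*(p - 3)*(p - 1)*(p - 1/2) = p^4/2 - 7*p^3/4 + p^2/4 + 7*p/4 - 3/4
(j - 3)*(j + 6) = j^2 + 3*j - 18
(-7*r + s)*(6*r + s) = -42*r^2 - r*s + s^2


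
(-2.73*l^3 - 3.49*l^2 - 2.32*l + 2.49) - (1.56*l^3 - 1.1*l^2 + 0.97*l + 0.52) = -4.29*l^3 - 2.39*l^2 - 3.29*l + 1.97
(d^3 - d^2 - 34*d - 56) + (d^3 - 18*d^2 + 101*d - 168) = 2*d^3 - 19*d^2 + 67*d - 224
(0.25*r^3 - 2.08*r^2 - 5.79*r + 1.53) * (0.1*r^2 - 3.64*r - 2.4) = 0.025*r^5 - 1.118*r^4 + 6.3922*r^3 + 26.2206*r^2 + 8.3268*r - 3.672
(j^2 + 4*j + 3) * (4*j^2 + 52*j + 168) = 4*j^4 + 68*j^3 + 388*j^2 + 828*j + 504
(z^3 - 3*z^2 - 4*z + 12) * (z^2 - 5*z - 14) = z^5 - 8*z^4 - 3*z^3 + 74*z^2 - 4*z - 168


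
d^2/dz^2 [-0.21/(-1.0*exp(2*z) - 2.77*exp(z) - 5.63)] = (-(0.84*exp(z) + 0.5817)*(1.0*exp(2*z) + 2.77*exp(z) + 5.63) + 0.21*(2.0*exp(z) + 2.77)*(4.0*exp(z) + 5.54)*exp(z))*exp(z)/(1.0*exp(2*z) + 2.77*exp(z) + 5.63)^3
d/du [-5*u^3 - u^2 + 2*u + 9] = -15*u^2 - 2*u + 2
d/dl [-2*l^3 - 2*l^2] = 2*l*(-3*l - 2)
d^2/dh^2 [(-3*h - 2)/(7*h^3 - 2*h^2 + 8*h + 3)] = 2*(-441*h^5 - 462*h^4 + 380*h^3 + 18*h^2 + 168*h - 68)/(343*h^9 - 294*h^8 + 1260*h^7 - 239*h^6 + 1188*h^5 + 660*h^4 + 413*h^3 + 522*h^2 + 216*h + 27)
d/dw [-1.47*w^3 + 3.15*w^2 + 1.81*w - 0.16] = -4.41*w^2 + 6.3*w + 1.81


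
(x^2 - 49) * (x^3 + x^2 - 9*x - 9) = x^5 + x^4 - 58*x^3 - 58*x^2 + 441*x + 441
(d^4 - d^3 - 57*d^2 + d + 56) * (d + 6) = d^5 + 5*d^4 - 63*d^3 - 341*d^2 + 62*d + 336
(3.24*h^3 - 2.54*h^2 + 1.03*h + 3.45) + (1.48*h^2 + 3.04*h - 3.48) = 3.24*h^3 - 1.06*h^2 + 4.07*h - 0.0299999999999998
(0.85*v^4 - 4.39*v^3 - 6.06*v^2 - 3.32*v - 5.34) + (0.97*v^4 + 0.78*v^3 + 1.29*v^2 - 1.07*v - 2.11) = 1.82*v^4 - 3.61*v^3 - 4.77*v^2 - 4.39*v - 7.45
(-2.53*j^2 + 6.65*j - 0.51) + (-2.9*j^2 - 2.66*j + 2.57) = -5.43*j^2 + 3.99*j + 2.06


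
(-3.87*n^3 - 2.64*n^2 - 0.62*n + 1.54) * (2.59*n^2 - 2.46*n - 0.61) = -10.0233*n^5 + 2.6826*n^4 + 7.2493*n^3 + 7.1242*n^2 - 3.4102*n - 0.9394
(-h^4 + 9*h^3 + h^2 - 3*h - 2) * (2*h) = -2*h^5 + 18*h^4 + 2*h^3 - 6*h^2 - 4*h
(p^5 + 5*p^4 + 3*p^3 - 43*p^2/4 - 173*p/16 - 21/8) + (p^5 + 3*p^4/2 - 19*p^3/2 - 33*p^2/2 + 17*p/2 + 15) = 2*p^5 + 13*p^4/2 - 13*p^3/2 - 109*p^2/4 - 37*p/16 + 99/8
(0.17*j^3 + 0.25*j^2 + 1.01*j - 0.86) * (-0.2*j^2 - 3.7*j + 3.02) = -0.034*j^5 - 0.679*j^4 - 0.6136*j^3 - 2.81*j^2 + 6.2322*j - 2.5972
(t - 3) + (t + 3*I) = 2*t - 3 + 3*I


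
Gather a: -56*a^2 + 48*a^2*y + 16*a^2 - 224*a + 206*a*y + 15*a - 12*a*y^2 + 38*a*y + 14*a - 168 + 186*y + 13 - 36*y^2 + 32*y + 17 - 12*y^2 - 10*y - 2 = a^2*(48*y - 40) + a*(-12*y^2 + 244*y - 195) - 48*y^2 + 208*y - 140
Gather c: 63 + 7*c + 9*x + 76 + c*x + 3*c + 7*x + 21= c*(x + 10) + 16*x + 160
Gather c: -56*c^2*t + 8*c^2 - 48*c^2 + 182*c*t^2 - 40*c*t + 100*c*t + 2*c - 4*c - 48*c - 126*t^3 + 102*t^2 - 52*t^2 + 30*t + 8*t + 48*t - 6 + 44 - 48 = c^2*(-56*t - 40) + c*(182*t^2 + 60*t - 50) - 126*t^3 + 50*t^2 + 86*t - 10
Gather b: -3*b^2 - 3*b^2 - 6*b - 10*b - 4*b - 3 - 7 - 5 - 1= -6*b^2 - 20*b - 16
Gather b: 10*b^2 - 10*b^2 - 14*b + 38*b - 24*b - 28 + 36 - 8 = 0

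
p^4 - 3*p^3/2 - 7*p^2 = p^2*(p - 7/2)*(p + 2)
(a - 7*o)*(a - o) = a^2 - 8*a*o + 7*o^2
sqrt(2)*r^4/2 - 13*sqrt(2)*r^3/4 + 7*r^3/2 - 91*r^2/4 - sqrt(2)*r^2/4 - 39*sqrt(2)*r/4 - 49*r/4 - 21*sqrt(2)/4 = (r - 7)*(r + 1/2)*(r + 3*sqrt(2))*(sqrt(2)*r/2 + 1/2)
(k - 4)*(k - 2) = k^2 - 6*k + 8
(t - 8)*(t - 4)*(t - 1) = t^3 - 13*t^2 + 44*t - 32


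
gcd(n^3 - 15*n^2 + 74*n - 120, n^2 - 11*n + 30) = n^2 - 11*n + 30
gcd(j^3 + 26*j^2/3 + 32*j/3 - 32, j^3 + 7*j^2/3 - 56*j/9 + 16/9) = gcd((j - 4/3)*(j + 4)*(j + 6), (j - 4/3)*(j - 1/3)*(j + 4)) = j^2 + 8*j/3 - 16/3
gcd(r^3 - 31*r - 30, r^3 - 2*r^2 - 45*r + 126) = r - 6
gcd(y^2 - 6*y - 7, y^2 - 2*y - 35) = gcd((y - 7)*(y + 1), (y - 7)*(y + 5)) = y - 7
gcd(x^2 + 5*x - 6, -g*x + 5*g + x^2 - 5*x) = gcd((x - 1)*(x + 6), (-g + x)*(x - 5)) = 1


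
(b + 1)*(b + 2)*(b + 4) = b^3 + 7*b^2 + 14*b + 8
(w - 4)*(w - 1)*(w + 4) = w^3 - w^2 - 16*w + 16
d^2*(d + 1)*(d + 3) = d^4 + 4*d^3 + 3*d^2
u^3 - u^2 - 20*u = u*(u - 5)*(u + 4)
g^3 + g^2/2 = g^2*(g + 1/2)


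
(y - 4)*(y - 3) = y^2 - 7*y + 12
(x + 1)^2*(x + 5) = x^3 + 7*x^2 + 11*x + 5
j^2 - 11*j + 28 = (j - 7)*(j - 4)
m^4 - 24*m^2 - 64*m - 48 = (m - 6)*(m + 2)^3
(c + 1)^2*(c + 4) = c^3 + 6*c^2 + 9*c + 4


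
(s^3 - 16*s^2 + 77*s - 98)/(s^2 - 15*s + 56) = (s^2 - 9*s + 14)/(s - 8)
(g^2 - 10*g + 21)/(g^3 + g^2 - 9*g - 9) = (g - 7)/(g^2 + 4*g + 3)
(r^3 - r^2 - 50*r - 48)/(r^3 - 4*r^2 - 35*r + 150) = (r^2 - 7*r - 8)/(r^2 - 10*r + 25)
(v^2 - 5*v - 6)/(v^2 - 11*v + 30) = (v + 1)/(v - 5)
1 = 1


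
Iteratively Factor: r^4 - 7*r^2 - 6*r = (r - 3)*(r^3 + 3*r^2 + 2*r) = r*(r - 3)*(r^2 + 3*r + 2) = r*(r - 3)*(r + 2)*(r + 1)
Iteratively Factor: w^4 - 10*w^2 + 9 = (w - 1)*(w^3 + w^2 - 9*w - 9) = (w - 1)*(w + 1)*(w^2 - 9) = (w - 1)*(w + 1)*(w + 3)*(w - 3)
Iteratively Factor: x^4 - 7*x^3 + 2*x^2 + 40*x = (x)*(x^3 - 7*x^2 + 2*x + 40) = x*(x - 4)*(x^2 - 3*x - 10) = x*(x - 5)*(x - 4)*(x + 2)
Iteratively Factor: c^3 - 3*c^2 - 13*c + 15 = (c - 1)*(c^2 - 2*c - 15) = (c - 1)*(c + 3)*(c - 5)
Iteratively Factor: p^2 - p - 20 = (p - 5)*(p + 4)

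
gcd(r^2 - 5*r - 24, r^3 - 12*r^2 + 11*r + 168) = r^2 - 5*r - 24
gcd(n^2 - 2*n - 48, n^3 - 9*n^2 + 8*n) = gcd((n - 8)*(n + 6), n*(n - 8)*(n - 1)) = n - 8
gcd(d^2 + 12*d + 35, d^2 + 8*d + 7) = d + 7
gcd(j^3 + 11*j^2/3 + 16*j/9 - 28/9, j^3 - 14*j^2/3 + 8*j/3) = j - 2/3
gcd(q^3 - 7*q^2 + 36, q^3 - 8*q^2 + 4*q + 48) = q^2 - 4*q - 12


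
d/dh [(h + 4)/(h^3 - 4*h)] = 2*(-h^3 - 6*h^2 + 8)/(h^2*(h^4 - 8*h^2 + 16))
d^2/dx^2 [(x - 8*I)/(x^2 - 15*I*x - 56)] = 2/(x^3 - 21*I*x^2 - 147*x + 343*I)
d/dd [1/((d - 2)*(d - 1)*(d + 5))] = (-(d - 2)*(d - 1) - (d - 2)*(d + 5) - (d - 1)*(d + 5))/((d - 2)^2*(d - 1)^2*(d + 5)^2)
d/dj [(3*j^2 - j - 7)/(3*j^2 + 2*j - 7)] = 3*(3*j^2 + 7)/(9*j^4 + 12*j^3 - 38*j^2 - 28*j + 49)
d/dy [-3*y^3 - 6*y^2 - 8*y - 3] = -9*y^2 - 12*y - 8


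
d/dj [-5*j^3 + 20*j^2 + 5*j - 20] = -15*j^2 + 40*j + 5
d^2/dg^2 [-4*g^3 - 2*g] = -24*g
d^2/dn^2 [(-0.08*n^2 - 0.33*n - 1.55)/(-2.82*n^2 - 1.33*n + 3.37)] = (8.88178419700125e-16*n^4 + 4.648488*n^3 + 78.518952*n^2 + 53.697312*n + 39.71942)/(22.425768*n^6 + 31.730076*n^5 - 65.43387*n^4 - 73.484495*n^3 + 78.195795*n^2 + 45.314031*n - 38.272753)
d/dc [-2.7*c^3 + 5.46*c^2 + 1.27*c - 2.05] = -8.1*c^2 + 10.92*c + 1.27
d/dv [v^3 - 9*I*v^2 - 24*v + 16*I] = 3*v^2 - 18*I*v - 24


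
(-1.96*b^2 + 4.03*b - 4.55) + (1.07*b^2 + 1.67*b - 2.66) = -0.89*b^2 + 5.7*b - 7.21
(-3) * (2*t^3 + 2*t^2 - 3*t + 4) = -6*t^3 - 6*t^2 + 9*t - 12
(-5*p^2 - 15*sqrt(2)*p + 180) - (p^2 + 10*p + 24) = -6*p^2 - 15*sqrt(2)*p - 10*p + 156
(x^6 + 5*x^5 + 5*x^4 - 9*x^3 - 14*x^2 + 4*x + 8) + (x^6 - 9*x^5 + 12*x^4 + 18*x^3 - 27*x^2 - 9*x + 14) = 2*x^6 - 4*x^5 + 17*x^4 + 9*x^3 - 41*x^2 - 5*x + 22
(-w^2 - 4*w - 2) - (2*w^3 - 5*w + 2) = -2*w^3 - w^2 + w - 4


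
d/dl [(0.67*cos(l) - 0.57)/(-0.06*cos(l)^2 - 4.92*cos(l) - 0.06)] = 0.0413113887236433*(-0.0402*cos(l)^2 + 0.0684*cos(l) + 2.8446)*sin(l)/(-0.0121951219512195*sin(l)^2 + 1.0*cos(l) + 0.024390243902439)^2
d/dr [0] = 0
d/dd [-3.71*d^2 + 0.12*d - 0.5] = 0.12 - 7.42*d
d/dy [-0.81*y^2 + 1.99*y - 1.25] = 1.99 - 1.62*y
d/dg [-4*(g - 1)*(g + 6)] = -8*g - 20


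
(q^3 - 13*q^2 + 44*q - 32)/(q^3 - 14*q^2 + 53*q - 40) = (q - 4)/(q - 5)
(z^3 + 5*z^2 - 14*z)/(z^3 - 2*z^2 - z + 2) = z*(z + 7)/(z^2 - 1)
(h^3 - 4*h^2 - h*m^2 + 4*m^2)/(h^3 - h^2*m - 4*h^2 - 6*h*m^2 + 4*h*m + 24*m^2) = (h^2 - m^2)/(h^2 - h*m - 6*m^2)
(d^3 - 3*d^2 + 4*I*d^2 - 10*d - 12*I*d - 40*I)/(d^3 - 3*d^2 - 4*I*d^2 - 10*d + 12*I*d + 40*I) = (d + 4*I)/(d - 4*I)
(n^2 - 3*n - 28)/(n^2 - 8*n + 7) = (n + 4)/(n - 1)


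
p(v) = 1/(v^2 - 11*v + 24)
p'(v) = (11 - 2*v)/(v^2 - 11*v + 24)^2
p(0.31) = 0.05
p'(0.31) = 0.02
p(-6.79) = 0.01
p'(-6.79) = 0.00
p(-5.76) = 0.01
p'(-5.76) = 0.00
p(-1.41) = 0.02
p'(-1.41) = 0.01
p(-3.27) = 0.01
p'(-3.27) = 0.00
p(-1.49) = 0.02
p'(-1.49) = 0.01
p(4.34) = -0.20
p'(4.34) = 0.10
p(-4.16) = 0.01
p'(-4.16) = 0.00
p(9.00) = 0.17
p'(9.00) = -0.19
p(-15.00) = 0.00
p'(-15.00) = 0.00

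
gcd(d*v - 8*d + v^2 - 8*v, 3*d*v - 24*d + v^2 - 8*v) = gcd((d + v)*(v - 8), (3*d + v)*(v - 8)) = v - 8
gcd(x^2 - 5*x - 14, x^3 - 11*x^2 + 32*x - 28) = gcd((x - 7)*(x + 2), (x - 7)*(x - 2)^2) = x - 7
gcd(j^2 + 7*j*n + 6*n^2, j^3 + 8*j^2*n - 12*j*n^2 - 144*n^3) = j + 6*n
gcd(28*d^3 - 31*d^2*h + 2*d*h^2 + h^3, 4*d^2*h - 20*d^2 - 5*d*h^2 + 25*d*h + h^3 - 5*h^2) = 4*d^2 - 5*d*h + h^2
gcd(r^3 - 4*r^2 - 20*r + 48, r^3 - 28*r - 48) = r^2 - 2*r - 24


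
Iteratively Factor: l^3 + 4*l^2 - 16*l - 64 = (l - 4)*(l^2 + 8*l + 16) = (l - 4)*(l + 4)*(l + 4)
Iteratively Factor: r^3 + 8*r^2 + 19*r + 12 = (r + 1)*(r^2 + 7*r + 12) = (r + 1)*(r + 4)*(r + 3)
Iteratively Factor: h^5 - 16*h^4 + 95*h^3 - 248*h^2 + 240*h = (h - 4)*(h^4 - 12*h^3 + 47*h^2 - 60*h) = (h - 5)*(h - 4)*(h^3 - 7*h^2 + 12*h) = h*(h - 5)*(h - 4)*(h^2 - 7*h + 12) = h*(h - 5)*(h - 4)^2*(h - 3)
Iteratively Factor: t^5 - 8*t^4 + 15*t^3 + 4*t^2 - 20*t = (t - 2)*(t^4 - 6*t^3 + 3*t^2 + 10*t) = (t - 2)*(t + 1)*(t^3 - 7*t^2 + 10*t) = t*(t - 2)*(t + 1)*(t^2 - 7*t + 10) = t*(t - 5)*(t - 2)*(t + 1)*(t - 2)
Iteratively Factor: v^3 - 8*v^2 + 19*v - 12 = (v - 1)*(v^2 - 7*v + 12) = (v - 3)*(v - 1)*(v - 4)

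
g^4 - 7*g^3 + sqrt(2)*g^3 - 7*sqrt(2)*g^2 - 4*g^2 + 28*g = g*(g - 7)*(g - sqrt(2))*(g + 2*sqrt(2))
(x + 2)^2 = x^2 + 4*x + 4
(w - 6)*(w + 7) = w^2 + w - 42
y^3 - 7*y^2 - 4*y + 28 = (y - 7)*(y - 2)*(y + 2)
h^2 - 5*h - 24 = (h - 8)*(h + 3)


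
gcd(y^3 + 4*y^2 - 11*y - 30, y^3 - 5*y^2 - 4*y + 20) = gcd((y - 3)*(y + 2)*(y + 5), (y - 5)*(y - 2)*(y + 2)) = y + 2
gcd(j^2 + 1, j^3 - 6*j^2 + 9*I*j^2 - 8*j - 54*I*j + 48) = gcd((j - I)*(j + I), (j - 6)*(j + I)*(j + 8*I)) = j + I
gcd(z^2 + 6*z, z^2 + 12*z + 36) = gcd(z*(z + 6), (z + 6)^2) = z + 6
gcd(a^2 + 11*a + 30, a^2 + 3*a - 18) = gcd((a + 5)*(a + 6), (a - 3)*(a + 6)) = a + 6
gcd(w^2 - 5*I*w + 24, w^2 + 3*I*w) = w + 3*I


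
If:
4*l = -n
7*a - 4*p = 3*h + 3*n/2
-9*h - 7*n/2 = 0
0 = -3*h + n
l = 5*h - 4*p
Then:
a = 0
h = 0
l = 0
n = 0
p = 0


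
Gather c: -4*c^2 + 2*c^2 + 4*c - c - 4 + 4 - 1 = -2*c^2 + 3*c - 1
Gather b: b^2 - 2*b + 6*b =b^2 + 4*b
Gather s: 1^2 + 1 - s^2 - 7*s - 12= -s^2 - 7*s - 10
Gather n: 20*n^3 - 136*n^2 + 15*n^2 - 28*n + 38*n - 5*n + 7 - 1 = 20*n^3 - 121*n^2 + 5*n + 6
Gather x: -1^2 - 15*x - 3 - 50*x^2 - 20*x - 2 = -50*x^2 - 35*x - 6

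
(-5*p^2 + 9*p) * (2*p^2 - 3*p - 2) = -10*p^4 + 33*p^3 - 17*p^2 - 18*p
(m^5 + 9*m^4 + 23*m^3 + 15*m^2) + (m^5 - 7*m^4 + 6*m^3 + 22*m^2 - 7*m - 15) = 2*m^5 + 2*m^4 + 29*m^3 + 37*m^2 - 7*m - 15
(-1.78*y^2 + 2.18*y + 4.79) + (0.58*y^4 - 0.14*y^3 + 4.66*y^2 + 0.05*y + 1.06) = 0.58*y^4 - 0.14*y^3 + 2.88*y^2 + 2.23*y + 5.85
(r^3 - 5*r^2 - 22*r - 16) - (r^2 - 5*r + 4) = r^3 - 6*r^2 - 17*r - 20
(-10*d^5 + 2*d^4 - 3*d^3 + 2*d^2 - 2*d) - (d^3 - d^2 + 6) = -10*d^5 + 2*d^4 - 4*d^3 + 3*d^2 - 2*d - 6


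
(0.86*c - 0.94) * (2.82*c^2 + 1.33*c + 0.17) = 2.4252*c^3 - 1.507*c^2 - 1.104*c - 0.1598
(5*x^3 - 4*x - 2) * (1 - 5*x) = -25*x^4 + 5*x^3 + 20*x^2 + 6*x - 2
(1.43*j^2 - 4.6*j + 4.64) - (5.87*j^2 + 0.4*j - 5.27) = -4.44*j^2 - 5.0*j + 9.91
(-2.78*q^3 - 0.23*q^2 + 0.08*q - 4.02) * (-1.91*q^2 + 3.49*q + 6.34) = 5.3098*q^5 - 9.2629*q^4 - 18.5807*q^3 + 6.4992*q^2 - 13.5226*q - 25.4868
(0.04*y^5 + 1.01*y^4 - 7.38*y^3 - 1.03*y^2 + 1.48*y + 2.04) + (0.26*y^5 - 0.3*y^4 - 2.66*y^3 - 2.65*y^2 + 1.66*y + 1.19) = 0.3*y^5 + 0.71*y^4 - 10.04*y^3 - 3.68*y^2 + 3.14*y + 3.23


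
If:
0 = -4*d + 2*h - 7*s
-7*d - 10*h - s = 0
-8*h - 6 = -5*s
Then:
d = 24/5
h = -3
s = -18/5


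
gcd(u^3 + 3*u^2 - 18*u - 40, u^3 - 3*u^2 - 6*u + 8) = u^2 - 2*u - 8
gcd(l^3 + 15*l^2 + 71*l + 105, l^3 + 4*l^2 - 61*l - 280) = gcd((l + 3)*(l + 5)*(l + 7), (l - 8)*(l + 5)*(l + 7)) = l^2 + 12*l + 35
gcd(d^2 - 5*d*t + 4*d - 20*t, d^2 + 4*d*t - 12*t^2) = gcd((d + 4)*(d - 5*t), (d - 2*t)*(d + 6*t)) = 1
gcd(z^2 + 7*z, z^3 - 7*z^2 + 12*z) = z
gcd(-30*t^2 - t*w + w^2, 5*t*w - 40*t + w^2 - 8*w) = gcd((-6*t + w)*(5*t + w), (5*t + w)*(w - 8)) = 5*t + w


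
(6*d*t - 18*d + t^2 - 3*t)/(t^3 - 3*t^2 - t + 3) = (6*d + t)/(t^2 - 1)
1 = 1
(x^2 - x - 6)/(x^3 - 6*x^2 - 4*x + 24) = (x - 3)/(x^2 - 8*x + 12)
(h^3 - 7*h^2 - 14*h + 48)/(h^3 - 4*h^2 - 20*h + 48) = (h^2 - 5*h - 24)/(h^2 - 2*h - 24)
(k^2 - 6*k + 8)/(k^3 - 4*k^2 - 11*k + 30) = (k - 4)/(k^2 - 2*k - 15)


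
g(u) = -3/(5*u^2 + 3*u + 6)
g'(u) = -3*(-10*u - 3)/(5*u^2 + 3*u + 6)^2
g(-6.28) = -0.02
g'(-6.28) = -0.01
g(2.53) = -0.07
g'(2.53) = 0.04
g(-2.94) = -0.07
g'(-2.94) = -0.05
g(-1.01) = -0.37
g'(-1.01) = -0.33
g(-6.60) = -0.01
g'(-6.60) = -0.00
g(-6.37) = -0.02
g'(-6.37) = -0.01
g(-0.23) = -0.54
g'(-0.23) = 0.07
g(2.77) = -0.06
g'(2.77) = 0.03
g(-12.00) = 0.00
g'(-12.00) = 0.00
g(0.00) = -0.50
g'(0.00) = 0.25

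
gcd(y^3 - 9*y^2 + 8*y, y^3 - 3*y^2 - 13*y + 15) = y - 1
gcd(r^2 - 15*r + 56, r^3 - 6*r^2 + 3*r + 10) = 1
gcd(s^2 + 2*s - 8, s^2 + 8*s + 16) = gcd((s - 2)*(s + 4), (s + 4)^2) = s + 4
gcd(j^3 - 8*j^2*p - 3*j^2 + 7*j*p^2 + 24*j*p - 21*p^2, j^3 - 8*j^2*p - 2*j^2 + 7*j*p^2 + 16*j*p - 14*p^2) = j^2 - 8*j*p + 7*p^2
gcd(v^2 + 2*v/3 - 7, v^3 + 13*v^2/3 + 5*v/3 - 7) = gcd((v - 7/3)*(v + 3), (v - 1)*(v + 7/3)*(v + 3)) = v + 3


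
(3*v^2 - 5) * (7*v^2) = 21*v^4 - 35*v^2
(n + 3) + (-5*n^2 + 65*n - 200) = -5*n^2 + 66*n - 197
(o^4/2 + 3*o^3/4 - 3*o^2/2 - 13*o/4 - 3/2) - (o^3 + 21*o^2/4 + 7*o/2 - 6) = o^4/2 - o^3/4 - 27*o^2/4 - 27*o/4 + 9/2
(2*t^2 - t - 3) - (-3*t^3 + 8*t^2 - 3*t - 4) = 3*t^3 - 6*t^2 + 2*t + 1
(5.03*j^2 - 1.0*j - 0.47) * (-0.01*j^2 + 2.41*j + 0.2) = -0.0503*j^4 + 12.1323*j^3 - 1.3993*j^2 - 1.3327*j - 0.094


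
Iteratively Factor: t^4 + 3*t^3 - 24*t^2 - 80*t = (t)*(t^3 + 3*t^2 - 24*t - 80) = t*(t - 5)*(t^2 + 8*t + 16) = t*(t - 5)*(t + 4)*(t + 4)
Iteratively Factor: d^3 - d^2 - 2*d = (d + 1)*(d^2 - 2*d) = (d - 2)*(d + 1)*(d)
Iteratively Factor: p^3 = (p)*(p^2) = p^2*(p)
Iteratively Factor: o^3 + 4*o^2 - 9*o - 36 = (o - 3)*(o^2 + 7*o + 12) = (o - 3)*(o + 3)*(o + 4)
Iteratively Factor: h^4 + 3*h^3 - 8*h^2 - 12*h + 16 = (h + 4)*(h^3 - h^2 - 4*h + 4) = (h - 1)*(h + 4)*(h^2 - 4) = (h - 2)*(h - 1)*(h + 4)*(h + 2)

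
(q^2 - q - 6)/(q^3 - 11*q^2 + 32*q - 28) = (q^2 - q - 6)/(q^3 - 11*q^2 + 32*q - 28)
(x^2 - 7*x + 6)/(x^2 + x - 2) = (x - 6)/(x + 2)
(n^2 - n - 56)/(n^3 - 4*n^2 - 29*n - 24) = (n + 7)/(n^2 + 4*n + 3)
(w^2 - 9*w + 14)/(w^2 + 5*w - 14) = (w - 7)/(w + 7)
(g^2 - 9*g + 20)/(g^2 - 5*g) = (g - 4)/g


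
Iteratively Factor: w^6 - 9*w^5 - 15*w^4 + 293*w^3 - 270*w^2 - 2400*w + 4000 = (w - 5)*(w^5 - 4*w^4 - 35*w^3 + 118*w^2 + 320*w - 800) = (w - 5)*(w + 4)*(w^4 - 8*w^3 - 3*w^2 + 130*w - 200) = (w - 5)*(w - 2)*(w + 4)*(w^3 - 6*w^2 - 15*w + 100) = (w - 5)^2*(w - 2)*(w + 4)*(w^2 - w - 20) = (w - 5)^3*(w - 2)*(w + 4)*(w + 4)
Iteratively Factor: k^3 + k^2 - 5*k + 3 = (k + 3)*(k^2 - 2*k + 1) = (k - 1)*(k + 3)*(k - 1)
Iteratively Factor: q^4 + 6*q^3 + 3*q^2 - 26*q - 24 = (q + 3)*(q^3 + 3*q^2 - 6*q - 8) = (q + 1)*(q + 3)*(q^2 + 2*q - 8) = (q - 2)*(q + 1)*(q + 3)*(q + 4)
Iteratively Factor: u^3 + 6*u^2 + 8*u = (u)*(u^2 + 6*u + 8) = u*(u + 2)*(u + 4)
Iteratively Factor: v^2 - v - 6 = (v + 2)*(v - 3)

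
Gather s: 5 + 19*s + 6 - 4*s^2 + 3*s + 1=-4*s^2 + 22*s + 12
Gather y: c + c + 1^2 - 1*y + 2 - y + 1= 2*c - 2*y + 4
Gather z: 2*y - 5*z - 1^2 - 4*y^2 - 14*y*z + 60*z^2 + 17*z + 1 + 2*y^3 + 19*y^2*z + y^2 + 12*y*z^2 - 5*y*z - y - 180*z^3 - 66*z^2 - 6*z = 2*y^3 - 3*y^2 + y - 180*z^3 + z^2*(12*y - 6) + z*(19*y^2 - 19*y + 6)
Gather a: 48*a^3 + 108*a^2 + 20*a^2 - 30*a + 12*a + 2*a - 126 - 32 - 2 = 48*a^3 + 128*a^2 - 16*a - 160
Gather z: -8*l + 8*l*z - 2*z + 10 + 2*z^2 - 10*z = -8*l + 2*z^2 + z*(8*l - 12) + 10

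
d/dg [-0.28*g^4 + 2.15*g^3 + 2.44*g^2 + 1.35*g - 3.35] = -1.12*g^3 + 6.45*g^2 + 4.88*g + 1.35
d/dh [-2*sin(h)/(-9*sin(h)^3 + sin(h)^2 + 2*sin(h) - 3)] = 2*(-18*sin(h)^3 + sin(h)^2 + 3)*cos(h)/(9*sin(h)^3 - sin(h)^2 - 2*sin(h) + 3)^2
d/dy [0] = 0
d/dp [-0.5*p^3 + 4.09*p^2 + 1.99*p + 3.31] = -1.5*p^2 + 8.18*p + 1.99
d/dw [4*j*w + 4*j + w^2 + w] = 4*j + 2*w + 1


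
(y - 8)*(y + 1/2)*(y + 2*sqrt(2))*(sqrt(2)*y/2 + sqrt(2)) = sqrt(2)*y^4/2 - 11*sqrt(2)*y^3/4 + 2*y^3 - 19*sqrt(2)*y^2/2 - 11*y^2 - 38*y - 4*sqrt(2)*y - 16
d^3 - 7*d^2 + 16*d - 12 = (d - 3)*(d - 2)^2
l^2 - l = l*(l - 1)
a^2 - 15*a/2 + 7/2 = (a - 7)*(a - 1/2)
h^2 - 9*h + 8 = (h - 8)*(h - 1)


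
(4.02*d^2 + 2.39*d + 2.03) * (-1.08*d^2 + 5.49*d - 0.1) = -4.3416*d^4 + 19.4886*d^3 + 10.5267*d^2 + 10.9057*d - 0.203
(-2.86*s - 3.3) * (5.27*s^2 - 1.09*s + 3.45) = -15.0722*s^3 - 14.2736*s^2 - 6.27*s - 11.385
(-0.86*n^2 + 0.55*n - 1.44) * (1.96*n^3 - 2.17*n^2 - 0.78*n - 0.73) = -1.6856*n^5 + 2.9442*n^4 - 3.3451*n^3 + 3.3236*n^2 + 0.7217*n + 1.0512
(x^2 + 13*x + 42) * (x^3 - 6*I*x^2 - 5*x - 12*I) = x^5 + 13*x^4 - 6*I*x^4 + 37*x^3 - 78*I*x^3 - 65*x^2 - 264*I*x^2 - 210*x - 156*I*x - 504*I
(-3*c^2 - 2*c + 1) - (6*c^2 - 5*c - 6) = -9*c^2 + 3*c + 7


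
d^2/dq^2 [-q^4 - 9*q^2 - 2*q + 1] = -12*q^2 - 18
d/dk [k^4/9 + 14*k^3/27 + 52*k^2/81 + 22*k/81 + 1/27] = 4*k^3/9 + 14*k^2/9 + 104*k/81 + 22/81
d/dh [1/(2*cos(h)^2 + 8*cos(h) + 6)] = (cos(h) + 2)*sin(h)/(cos(h)^2 + 4*cos(h) + 3)^2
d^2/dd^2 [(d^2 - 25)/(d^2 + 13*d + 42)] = 2*(-13*d^3 - 201*d^2 - 975*d - 1411)/(d^6 + 39*d^5 + 633*d^4 + 5473*d^3 + 26586*d^2 + 68796*d + 74088)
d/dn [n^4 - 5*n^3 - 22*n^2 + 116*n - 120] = 4*n^3 - 15*n^2 - 44*n + 116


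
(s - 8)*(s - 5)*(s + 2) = s^3 - 11*s^2 + 14*s + 80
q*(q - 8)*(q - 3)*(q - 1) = q^4 - 12*q^3 + 35*q^2 - 24*q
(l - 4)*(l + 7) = l^2 + 3*l - 28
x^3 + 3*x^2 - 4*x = x*(x - 1)*(x + 4)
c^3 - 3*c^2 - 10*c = c*(c - 5)*(c + 2)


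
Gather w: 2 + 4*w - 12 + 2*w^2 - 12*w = 2*w^2 - 8*w - 10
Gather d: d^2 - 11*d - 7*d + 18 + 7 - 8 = d^2 - 18*d + 17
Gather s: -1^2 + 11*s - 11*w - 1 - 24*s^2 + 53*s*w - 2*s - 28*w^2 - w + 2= -24*s^2 + s*(53*w + 9) - 28*w^2 - 12*w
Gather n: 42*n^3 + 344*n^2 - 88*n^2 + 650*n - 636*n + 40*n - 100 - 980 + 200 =42*n^3 + 256*n^2 + 54*n - 880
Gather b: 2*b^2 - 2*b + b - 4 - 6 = 2*b^2 - b - 10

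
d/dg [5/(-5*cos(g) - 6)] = -25*sin(g)/(5*cos(g) + 6)^2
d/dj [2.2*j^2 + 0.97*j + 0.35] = 4.4*j + 0.97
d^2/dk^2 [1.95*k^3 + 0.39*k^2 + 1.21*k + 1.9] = 11.7*k + 0.78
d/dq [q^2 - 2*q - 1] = 2*q - 2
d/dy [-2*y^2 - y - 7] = -4*y - 1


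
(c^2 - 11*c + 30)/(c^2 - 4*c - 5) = (c - 6)/(c + 1)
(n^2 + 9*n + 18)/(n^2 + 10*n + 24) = (n + 3)/(n + 4)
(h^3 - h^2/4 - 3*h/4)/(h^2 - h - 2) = h*(-4*h^2 + h + 3)/(4*(-h^2 + h + 2))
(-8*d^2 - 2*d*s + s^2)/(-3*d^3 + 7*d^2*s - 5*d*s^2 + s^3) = (8*d^2 + 2*d*s - s^2)/(3*d^3 - 7*d^2*s + 5*d*s^2 - s^3)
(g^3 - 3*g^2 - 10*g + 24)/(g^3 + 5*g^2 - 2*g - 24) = (g - 4)/(g + 4)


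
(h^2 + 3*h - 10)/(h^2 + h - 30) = (h^2 + 3*h - 10)/(h^2 + h - 30)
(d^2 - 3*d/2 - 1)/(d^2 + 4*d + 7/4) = 2*(d - 2)/(2*d + 7)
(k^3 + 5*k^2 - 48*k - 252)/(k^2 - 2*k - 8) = (-k^3 - 5*k^2 + 48*k + 252)/(-k^2 + 2*k + 8)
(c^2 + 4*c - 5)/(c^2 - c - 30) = (c - 1)/(c - 6)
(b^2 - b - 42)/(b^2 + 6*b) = (b - 7)/b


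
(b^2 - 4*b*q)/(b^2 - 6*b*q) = (b - 4*q)/(b - 6*q)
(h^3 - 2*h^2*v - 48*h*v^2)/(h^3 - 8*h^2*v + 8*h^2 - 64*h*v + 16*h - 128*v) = h*(h + 6*v)/(h^2 + 8*h + 16)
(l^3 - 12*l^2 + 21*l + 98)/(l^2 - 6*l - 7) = (l^2 - 5*l - 14)/(l + 1)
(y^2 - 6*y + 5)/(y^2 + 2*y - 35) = (y - 1)/(y + 7)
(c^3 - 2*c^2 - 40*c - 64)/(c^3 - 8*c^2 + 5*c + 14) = (c^3 - 2*c^2 - 40*c - 64)/(c^3 - 8*c^2 + 5*c + 14)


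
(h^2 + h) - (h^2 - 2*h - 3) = 3*h + 3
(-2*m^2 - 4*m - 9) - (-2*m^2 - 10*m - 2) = 6*m - 7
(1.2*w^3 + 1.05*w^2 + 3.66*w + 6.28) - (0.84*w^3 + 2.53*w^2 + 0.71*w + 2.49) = 0.36*w^3 - 1.48*w^2 + 2.95*w + 3.79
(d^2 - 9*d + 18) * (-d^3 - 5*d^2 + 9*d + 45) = -d^5 + 4*d^4 + 36*d^3 - 126*d^2 - 243*d + 810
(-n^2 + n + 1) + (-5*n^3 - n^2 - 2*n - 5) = -5*n^3 - 2*n^2 - n - 4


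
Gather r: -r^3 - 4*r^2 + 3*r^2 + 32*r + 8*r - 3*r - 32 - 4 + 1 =-r^3 - r^2 + 37*r - 35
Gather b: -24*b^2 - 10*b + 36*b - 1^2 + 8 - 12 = -24*b^2 + 26*b - 5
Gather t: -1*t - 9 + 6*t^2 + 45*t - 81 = 6*t^2 + 44*t - 90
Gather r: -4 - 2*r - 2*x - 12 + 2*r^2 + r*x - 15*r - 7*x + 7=2*r^2 + r*(x - 17) - 9*x - 9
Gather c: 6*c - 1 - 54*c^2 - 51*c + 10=-54*c^2 - 45*c + 9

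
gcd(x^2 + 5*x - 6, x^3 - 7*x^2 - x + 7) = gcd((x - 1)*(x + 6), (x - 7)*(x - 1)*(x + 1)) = x - 1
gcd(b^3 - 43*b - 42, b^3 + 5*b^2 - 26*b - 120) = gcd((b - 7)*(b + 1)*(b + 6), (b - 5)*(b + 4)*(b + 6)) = b + 6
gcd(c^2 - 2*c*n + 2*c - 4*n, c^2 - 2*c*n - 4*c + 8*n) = c - 2*n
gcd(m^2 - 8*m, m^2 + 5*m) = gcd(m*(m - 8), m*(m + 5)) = m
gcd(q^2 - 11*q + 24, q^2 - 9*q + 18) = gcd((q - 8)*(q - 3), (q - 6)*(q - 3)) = q - 3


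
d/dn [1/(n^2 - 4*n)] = 2*(2 - n)/(n^2*(n - 4)^2)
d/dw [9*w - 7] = 9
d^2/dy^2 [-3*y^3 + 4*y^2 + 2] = 8 - 18*y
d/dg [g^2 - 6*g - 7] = 2*g - 6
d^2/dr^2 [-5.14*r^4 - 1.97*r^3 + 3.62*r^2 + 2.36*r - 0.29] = -61.68*r^2 - 11.82*r + 7.24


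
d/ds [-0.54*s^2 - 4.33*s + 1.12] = -1.08*s - 4.33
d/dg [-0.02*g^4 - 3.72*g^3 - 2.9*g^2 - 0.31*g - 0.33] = -0.08*g^3 - 11.16*g^2 - 5.8*g - 0.31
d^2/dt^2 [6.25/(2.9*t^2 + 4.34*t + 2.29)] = (-105.125*t^2 - 157.325*t + 6.25*(5.8*t + 4.34)*(11.6*t + 8.68) - 83.0125)/(2.9*t^2 + 4.34*t + 2.29)^3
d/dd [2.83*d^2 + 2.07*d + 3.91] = 5.66*d + 2.07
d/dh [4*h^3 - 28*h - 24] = 12*h^2 - 28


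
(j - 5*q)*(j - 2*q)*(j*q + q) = j^3*q - 7*j^2*q^2 + j^2*q + 10*j*q^3 - 7*j*q^2 + 10*q^3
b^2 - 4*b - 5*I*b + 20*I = (b - 4)*(b - 5*I)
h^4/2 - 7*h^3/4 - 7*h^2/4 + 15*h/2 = h*(h/2 + 1)*(h - 3)*(h - 5/2)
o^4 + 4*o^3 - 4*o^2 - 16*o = o*(o - 2)*(o + 2)*(o + 4)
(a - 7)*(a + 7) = a^2 - 49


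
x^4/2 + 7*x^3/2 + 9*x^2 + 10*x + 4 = (x/2 + 1)*(x + 1)*(x + 2)^2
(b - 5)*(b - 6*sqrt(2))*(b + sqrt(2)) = b^3 - 5*sqrt(2)*b^2 - 5*b^2 - 12*b + 25*sqrt(2)*b + 60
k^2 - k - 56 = (k - 8)*(k + 7)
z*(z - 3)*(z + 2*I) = z^3 - 3*z^2 + 2*I*z^2 - 6*I*z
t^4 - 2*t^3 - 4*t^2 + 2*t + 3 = (t - 3)*(t - 1)*(t + 1)^2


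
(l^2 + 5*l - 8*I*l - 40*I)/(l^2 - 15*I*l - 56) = (l + 5)/(l - 7*I)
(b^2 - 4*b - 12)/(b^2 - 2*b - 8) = (b - 6)/(b - 4)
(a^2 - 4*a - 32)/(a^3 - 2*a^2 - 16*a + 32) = (a - 8)/(a^2 - 6*a + 8)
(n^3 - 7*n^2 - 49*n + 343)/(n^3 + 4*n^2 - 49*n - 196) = (n - 7)/(n + 4)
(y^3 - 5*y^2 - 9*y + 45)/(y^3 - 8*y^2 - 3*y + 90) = (y - 3)/(y - 6)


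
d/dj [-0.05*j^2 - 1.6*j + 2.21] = -0.1*j - 1.6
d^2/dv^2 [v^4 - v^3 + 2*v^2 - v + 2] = 12*v^2 - 6*v + 4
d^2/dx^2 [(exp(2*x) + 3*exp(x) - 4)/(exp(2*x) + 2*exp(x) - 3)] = (exp(x) - 3)*exp(x)/(exp(3*x) + 9*exp(2*x) + 27*exp(x) + 27)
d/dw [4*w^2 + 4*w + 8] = 8*w + 4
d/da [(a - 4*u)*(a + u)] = 2*a - 3*u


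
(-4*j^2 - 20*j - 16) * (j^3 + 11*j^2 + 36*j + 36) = -4*j^5 - 64*j^4 - 380*j^3 - 1040*j^2 - 1296*j - 576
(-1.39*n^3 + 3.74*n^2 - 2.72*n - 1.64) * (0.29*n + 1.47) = -0.4031*n^4 - 0.9587*n^3 + 4.709*n^2 - 4.474*n - 2.4108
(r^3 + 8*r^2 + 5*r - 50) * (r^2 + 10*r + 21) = r^5 + 18*r^4 + 106*r^3 + 168*r^2 - 395*r - 1050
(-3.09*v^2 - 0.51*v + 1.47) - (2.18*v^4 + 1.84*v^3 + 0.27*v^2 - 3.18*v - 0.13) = -2.18*v^4 - 1.84*v^3 - 3.36*v^2 + 2.67*v + 1.6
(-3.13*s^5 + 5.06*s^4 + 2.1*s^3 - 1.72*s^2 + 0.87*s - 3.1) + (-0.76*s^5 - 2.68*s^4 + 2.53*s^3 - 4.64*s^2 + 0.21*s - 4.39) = -3.89*s^5 + 2.38*s^4 + 4.63*s^3 - 6.36*s^2 + 1.08*s - 7.49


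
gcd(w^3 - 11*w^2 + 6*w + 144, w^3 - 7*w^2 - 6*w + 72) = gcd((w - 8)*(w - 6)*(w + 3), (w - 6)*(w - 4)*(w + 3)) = w^2 - 3*w - 18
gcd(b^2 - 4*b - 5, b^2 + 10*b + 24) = 1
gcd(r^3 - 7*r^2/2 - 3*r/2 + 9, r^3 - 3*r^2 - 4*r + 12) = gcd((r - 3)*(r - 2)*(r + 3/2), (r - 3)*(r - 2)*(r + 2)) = r^2 - 5*r + 6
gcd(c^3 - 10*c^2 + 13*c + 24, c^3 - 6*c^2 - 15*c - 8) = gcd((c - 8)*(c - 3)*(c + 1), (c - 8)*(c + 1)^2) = c^2 - 7*c - 8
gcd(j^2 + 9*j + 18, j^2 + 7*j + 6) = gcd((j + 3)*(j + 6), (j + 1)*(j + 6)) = j + 6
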